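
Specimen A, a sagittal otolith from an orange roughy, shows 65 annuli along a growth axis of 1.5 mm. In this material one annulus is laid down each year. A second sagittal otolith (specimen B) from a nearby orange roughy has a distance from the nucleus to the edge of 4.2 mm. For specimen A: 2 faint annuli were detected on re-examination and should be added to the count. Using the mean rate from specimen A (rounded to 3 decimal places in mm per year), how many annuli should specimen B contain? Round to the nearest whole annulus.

Specimen A: adjusted count: 65 + 2 = 67 annuli.
A: 1.5 mm over 67 years gives 1.5 / 67 ≈ 0.022 mm/yr.
Specimen B: 4.2 mm / 0.022 mm per year = 190.91 years ≈ 191 annuli.

191 annuli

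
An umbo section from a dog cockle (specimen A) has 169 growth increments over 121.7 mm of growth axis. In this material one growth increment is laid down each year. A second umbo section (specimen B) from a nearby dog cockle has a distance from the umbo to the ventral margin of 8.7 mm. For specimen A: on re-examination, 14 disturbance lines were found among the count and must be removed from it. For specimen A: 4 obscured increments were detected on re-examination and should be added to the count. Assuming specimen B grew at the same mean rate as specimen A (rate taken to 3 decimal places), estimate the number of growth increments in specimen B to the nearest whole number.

11 growth increments

Specimen A: after corrections the count is 169 − 14 + 4 = 159 growth increments.
A: Extension rate ≈ 121.7 / 159 = 0.765 mm per year.
Specimen B: 8.7 mm / 0.765 mm per year = 11.37 years ≈ 11 growth increments.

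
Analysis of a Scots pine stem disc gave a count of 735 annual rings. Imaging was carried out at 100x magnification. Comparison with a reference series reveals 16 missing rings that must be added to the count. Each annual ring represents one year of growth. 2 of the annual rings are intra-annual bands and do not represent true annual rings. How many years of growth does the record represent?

749 years

Adjusted count: 735 − 2 + 16 = 749 annual rings.
One annual ring per year makes the duration 749 years.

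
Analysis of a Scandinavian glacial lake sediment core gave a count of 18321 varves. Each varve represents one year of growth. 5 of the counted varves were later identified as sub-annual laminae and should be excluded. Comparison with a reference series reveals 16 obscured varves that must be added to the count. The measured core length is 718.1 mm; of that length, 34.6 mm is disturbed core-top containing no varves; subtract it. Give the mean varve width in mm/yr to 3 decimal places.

After corrections the count is 18321 − 5 + 16 = 18332 varves.
Removing the 34.6 mm offcut leaves 718.1 − 34.6 = 683.5 mm.
Mean rate = 683.5 mm / 18332 years ≈ 0.037 mm/yr.

0.037 mm/yr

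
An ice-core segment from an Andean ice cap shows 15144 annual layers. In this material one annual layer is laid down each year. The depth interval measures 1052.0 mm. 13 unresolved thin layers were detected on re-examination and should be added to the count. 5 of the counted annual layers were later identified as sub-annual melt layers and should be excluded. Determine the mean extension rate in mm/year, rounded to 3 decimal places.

Correcting the raw count gives 15144 − 5 + 13 = 15152 true annual layers.
1052.0 mm over 15152 years gives 1052.0 / 15152 ≈ 0.069 mm/year.

0.069 mm/year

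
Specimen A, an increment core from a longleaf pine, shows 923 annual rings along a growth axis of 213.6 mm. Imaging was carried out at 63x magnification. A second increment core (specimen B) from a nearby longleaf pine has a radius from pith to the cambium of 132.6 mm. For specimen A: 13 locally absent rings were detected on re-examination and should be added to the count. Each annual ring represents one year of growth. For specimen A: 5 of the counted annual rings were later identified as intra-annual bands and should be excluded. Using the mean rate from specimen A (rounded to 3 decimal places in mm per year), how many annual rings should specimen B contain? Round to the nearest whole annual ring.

579 annual rings

Specimen A: correcting the raw count gives 923 − 5 + 13 = 931 true annual rings.
A: 213.6 mm over 931 years gives 213.6 / 931 ≈ 0.229 mm/yr.
Specimen B: 132.6 mm / 0.229 mm per year = 579.04 years ≈ 579 annual rings.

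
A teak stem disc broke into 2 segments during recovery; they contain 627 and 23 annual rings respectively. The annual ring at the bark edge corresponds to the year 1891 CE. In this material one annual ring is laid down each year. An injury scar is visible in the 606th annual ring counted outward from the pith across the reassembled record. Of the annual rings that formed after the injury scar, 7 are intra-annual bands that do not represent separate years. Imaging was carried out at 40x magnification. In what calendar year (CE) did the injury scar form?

1854 CE

Total annual rings = 627 + 23 = 650.
The injury scar sits at annual ring 606 from the pith, so 650 − 606 = 44 annual rings formed after it.
44 − 7 false = 37 true annual rings after the injury scar.
The annual ring at the bark edge is 1891 CE, so the injury scar dates to 1891 − 37 = 1854 CE.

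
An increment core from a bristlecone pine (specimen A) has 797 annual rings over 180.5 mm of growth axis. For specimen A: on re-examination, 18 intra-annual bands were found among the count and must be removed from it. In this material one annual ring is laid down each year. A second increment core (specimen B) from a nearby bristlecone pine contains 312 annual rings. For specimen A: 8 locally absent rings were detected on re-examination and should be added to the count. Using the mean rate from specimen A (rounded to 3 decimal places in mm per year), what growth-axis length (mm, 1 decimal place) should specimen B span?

71.4 mm

Specimen A: correcting the raw count gives 797 − 18 + 8 = 787 true annual rings.
A: Mean rate = 180.5 mm / 787 years ≈ 0.229 mm/year.
For B, 0.229 mm/year × 312 years = 71.4 mm.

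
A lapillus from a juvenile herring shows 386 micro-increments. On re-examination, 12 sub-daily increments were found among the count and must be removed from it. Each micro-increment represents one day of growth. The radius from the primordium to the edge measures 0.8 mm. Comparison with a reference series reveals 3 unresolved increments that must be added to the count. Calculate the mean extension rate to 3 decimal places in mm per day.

0.002 mm per day

After corrections the count is 386 − 12 + 3 = 377 micro-increments.
Mean rate = 0.8 mm / 377 days ≈ 0.002 mm per day.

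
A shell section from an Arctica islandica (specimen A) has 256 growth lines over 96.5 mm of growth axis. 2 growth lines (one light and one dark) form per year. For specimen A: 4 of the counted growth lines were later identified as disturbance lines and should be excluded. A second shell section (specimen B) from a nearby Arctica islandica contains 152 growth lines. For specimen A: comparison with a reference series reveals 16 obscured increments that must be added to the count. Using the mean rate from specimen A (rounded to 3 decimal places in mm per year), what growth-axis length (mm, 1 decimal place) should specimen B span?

54.7 mm

Specimen A: adjusted count: 256 − 4 + 16 = 268 growth lines.
Specimen A: 268 growth lines at 2 per year is 268 / 2 = 134 years.
A: Mean rate = 96.5 mm / 134 years ≈ 0.720 mm/yr.
Specimen B: 152 growth lines at 2 per year is 152 / 2 = 76 years. For B, 0.720 mm/year × 76 years = 54.7 mm.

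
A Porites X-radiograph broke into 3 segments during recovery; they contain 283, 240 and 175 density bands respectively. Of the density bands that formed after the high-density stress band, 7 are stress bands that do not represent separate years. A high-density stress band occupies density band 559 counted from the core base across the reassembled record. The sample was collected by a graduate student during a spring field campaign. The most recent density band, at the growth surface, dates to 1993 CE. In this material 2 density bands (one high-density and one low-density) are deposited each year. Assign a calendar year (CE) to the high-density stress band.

1927 CE

Total density bands = 283 + 240 + 175 = 698.
698 − 559 = 139 density bands lie beyond the high-density stress band toward the growth surface.
139 − 7 false = 132 true density bands after the high-density stress band.
With 2 density bands per year, 132 / 2 = 66 years.
The density band at the growth surface is 1993 CE, so the high-density stress band dates to 1993 − 66 = 1927 CE.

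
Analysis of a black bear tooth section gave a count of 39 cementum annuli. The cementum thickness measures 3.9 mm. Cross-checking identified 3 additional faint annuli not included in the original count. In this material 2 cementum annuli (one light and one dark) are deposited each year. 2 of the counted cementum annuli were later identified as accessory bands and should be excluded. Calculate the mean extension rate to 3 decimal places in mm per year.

0.195 mm per year

True cementum annulus count = 39 − 2 + 3 = 40.
40 cementum annuli at 2 per year is 40 / 2 = 20 years.
Mean rate = 3.9 mm / 20 years ≈ 0.195 mm per year.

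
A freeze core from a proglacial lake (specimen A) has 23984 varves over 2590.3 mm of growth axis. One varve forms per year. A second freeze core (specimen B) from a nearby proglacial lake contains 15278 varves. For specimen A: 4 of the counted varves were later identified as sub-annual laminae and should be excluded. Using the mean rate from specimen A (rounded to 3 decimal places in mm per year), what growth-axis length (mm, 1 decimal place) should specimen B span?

Specimen A: after corrections the count is 23984 − 4 = 23980 varves.
A: Mean rate = 2590.3 mm / 23980 years ≈ 0.108 mm/year.
For B, 0.108 mm/year × 15278 years = 1650.0 mm.

1650.0 mm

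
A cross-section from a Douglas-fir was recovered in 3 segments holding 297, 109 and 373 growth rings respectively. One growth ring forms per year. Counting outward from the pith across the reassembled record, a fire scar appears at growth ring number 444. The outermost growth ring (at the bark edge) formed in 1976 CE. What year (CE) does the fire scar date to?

Total growth rings = 297 + 109 + 373 = 779.
779 − 444 = 335 growth rings lie beyond the fire scar toward the bark edge.
The growth ring at the bark edge is 1976 CE, so the fire scar dates to 1976 − 335 = 1641 CE.

1641 CE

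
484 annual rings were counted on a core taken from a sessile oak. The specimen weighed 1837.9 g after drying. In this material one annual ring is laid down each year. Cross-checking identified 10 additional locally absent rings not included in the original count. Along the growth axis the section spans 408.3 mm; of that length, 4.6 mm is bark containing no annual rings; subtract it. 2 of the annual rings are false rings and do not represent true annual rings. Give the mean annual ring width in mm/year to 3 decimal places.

Adjusted count: 484 − 2 + 10 = 492 annual rings.
Removing the 4.6 mm offcut leaves 408.3 − 4.6 = 403.7 mm.
Mean rate = 403.7 mm / 492 years ≈ 0.821 mm/year.

0.821 mm/year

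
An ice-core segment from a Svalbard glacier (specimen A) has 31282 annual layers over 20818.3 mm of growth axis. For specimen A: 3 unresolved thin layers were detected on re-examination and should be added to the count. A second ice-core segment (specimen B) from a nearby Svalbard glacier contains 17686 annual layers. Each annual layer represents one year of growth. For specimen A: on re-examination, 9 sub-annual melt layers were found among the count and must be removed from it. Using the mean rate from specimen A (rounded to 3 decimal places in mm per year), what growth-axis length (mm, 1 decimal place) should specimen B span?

11778.9 mm

Specimen A: adjusted count: 31282 − 9 + 3 = 31276 annual layers.
A: Mean rate = 20818.3 mm / 31276 years ≈ 0.666 mm/year.
B's length ≈ 0.666 × 17686 = 11778.9 mm.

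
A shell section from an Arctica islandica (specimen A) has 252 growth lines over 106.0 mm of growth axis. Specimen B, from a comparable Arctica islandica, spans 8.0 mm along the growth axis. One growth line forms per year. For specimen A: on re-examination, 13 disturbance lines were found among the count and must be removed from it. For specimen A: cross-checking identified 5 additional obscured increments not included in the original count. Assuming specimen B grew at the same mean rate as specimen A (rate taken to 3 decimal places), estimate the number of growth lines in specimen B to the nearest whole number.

Specimen A: correcting the raw count gives 252 − 13 + 5 = 244 true growth lines.
A: Extension rate ≈ 106.0 / 244 = 0.434 mm per year.
Specimen B: 8.0 mm / 0.434 mm per year = 18.43 years ≈ 18 growth lines.

18 growth lines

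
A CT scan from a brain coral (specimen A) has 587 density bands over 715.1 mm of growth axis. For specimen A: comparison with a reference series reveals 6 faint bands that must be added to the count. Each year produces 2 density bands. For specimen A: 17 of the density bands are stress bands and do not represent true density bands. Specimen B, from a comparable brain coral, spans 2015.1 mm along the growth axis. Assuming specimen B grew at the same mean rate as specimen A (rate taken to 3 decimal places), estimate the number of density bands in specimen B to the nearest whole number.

Specimen A: adjusted count: 587 − 17 + 6 = 576 density bands.
Specimen A: with 2 density bands per year, 576 / 2 = 288 years.
A: Mean rate = 715.1 mm / 288 years ≈ 2.483 mm/year.
Specimen B: 2015.1 mm / 2.483 mm per year = 811.56 years; at 2 density bands per year that is 811.56 × 2 ≈ 1623 density bands.

1623 density bands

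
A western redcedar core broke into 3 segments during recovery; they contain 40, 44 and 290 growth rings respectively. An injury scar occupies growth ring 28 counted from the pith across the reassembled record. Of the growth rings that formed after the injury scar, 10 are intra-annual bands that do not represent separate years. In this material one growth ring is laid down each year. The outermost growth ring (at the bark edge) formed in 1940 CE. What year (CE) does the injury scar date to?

1604 CE

Total growth rings = 40 + 44 + 290 = 374.
The injury scar sits at growth ring 28 from the pith, so 374 − 28 = 346 growth rings formed after it.
346 − 10 false = 336 true growth rings after the injury scar.
1940 − 336 = 1604 CE.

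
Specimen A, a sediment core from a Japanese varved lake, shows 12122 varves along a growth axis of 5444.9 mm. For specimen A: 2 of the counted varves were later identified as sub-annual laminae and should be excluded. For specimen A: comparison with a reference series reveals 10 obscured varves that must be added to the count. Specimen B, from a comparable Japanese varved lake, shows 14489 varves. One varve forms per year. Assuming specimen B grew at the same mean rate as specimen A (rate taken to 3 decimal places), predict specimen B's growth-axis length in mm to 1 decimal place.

6505.6 mm

Specimen A: true varve count = 12122 − 2 + 10 = 12130.
A: Mean rate = 5444.9 mm / 12130 years ≈ 0.449 mm/year.
Length of B = 0.449 × 14489 = 6505.6 mm.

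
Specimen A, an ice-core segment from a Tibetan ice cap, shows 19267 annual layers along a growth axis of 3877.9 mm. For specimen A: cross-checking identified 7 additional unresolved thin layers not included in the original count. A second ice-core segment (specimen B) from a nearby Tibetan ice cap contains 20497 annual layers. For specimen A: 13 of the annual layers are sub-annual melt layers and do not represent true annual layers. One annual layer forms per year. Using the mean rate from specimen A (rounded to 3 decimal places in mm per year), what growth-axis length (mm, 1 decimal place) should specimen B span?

4119.9 mm

Specimen A: true annual layer count = 19267 − 13 + 7 = 19261.
A: 3877.9 mm over 19261 years gives 3877.9 / 19261 ≈ 0.201 mm per year.
B's length ≈ 0.201 × 20497 = 4119.9 mm.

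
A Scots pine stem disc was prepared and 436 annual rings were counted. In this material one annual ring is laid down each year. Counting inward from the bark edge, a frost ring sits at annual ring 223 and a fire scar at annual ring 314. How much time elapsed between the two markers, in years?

314 − 223 = 91 annual rings lie between the two events.
At one annual ring per year, 91 years elapsed between them.

91 yr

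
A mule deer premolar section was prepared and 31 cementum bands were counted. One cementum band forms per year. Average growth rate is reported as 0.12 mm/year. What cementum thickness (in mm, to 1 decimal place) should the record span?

The record spans 31 years at 0.12 mm per year.
Length ≈ 0.12 × 31 = 3.7 mm.

3.7 mm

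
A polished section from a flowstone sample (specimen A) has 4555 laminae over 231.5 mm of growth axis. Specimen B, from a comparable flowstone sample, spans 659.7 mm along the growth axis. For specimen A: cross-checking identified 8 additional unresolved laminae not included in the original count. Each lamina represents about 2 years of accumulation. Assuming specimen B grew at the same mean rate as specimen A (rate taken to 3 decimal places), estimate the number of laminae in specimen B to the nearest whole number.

Specimen A: adjusted count: 4555 + 8 = 4563 laminae.
Specimen A: multiplying by 2 years per lamina: 4563 × 2 = 9126 years.
A: Extension rate ≈ 231.5 / 9126 = 0.025 mm per year.
For B, 659.7 / 0.025 = 26388.00 years; at 2 years per lamina that is 26388.00 / 2 ≈ 13194 laminae.

13194 laminae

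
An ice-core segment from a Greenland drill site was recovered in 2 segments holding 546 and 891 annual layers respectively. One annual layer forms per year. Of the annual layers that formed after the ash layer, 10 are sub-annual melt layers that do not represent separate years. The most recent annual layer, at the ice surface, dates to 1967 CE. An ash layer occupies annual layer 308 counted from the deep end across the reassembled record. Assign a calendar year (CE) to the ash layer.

Total annual layers = 546 + 891 = 1437.
The ash layer sits at annual layer 308 from the deep end, so 1437 − 308 = 1129 annual layers formed after it.
1129 − 10 false = 1119 true annual layers after the ash layer.
The annual layer at the ice surface is 1967 CE, so the ash layer dates to 1967 − 1119 = 848 CE.

848 CE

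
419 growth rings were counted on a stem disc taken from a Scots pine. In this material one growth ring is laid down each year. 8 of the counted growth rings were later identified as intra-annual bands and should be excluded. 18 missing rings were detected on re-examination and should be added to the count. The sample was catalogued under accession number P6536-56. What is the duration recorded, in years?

Adjusted count: 419 − 8 + 18 = 429 growth rings.
At one growth ring per year, that is 429 years.

429 years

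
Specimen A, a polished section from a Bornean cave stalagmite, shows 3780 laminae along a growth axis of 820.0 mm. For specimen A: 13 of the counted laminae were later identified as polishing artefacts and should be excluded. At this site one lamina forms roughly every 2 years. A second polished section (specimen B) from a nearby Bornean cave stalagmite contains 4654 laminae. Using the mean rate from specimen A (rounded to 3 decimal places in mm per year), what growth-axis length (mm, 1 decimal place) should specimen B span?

1014.6 mm

Specimen A: correcting the raw count gives 3780 − 13 = 3767 true laminae.
Specimen A: 3767 laminae at 2 years each span 3767 × 2 = 7534 years.
A: 820.0 mm over 7534 years gives 820.0 / 7534 ≈ 0.109 mm/year.
Specimen B: at 2 years per lamina, 4654 × 2 = 9308 years. Length of B = 0.109 × 9308 = 1014.6 mm.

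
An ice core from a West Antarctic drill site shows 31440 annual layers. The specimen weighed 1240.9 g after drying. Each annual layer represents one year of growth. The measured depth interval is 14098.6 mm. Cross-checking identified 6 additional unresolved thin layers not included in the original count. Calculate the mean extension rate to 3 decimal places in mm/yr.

0.448 mm/yr

True annual layer count = 31440 + 6 = 31446.
Mean rate = 14098.6 mm / 31446 years ≈ 0.448 mm/yr.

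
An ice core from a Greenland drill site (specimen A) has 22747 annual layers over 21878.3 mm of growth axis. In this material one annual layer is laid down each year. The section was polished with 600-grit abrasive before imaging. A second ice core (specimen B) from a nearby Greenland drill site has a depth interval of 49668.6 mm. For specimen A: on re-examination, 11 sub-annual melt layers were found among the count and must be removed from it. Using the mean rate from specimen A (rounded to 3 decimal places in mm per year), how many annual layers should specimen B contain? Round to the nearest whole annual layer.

Specimen A: adjusted count: 22747 − 11 = 22736 annual layers.
A: 21878.3 mm over 22736 years gives 21878.3 / 22736 ≈ 0.962 mm per year.
For B, 49668.6 / 0.962 = 51630.56 years ≈ 51631 annual layers.

51631 annual layers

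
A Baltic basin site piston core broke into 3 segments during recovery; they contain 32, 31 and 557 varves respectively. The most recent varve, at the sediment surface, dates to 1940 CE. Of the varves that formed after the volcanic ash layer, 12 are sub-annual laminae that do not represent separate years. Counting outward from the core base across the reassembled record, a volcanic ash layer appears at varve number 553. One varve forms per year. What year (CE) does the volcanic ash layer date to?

Total varves = 32 + 31 + 557 = 620.
The volcanic ash layer sits at varve 553 from the core base, so 620 − 553 = 67 varves formed after it.
67 − 12 false = 55 true varves after the volcanic ash layer.
Counting back 55 years from 1940 CE places the volcanic ash layer in 1940 − 55 = 1885 CE.

1885 CE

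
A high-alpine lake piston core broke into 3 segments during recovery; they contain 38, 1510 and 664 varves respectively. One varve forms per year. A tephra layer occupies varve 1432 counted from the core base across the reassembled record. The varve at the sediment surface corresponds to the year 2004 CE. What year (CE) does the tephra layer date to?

Total varves = 38 + 1510 + 664 = 2212.
2212 − 1432 = 780 varves lie beyond the tephra layer toward the sediment surface.
2004 − 780 = 1224 CE.

1224 CE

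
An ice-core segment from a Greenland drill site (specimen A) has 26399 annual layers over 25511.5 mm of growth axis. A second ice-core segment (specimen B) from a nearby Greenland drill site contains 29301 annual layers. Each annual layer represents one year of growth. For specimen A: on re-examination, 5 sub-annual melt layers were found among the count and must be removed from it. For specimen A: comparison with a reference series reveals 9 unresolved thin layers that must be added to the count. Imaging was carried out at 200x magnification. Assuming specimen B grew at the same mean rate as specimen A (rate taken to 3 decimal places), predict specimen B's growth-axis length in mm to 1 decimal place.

Specimen A: correcting the raw count gives 26399 − 5 + 9 = 26403 true annual layers.
A: Extension rate ≈ 25511.5 / 26403 = 0.966 mm/yr.
For B, 0.966 mm/year × 29301 years = 28304.8 mm.

28304.8 mm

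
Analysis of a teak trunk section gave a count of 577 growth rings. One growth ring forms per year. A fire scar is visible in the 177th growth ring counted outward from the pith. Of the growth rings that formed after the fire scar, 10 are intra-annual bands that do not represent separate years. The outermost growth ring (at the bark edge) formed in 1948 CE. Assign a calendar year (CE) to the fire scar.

Between growth ring 177 and the bark edge there are 577 − 177 = 400 growth rings.
400 − 10 false = 390 true growth rings after the fire scar.
The growth ring at the bark edge is 1948 CE, so the fire scar dates to 1948 − 390 = 1558 CE.

1558 CE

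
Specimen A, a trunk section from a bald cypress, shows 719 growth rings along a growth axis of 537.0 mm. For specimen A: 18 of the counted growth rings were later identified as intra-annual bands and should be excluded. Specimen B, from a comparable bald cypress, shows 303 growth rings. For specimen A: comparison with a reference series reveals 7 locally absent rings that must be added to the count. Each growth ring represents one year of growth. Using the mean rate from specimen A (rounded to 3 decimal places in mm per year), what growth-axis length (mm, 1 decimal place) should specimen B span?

Specimen A: after corrections the count is 719 − 18 + 7 = 708 growth rings.
A: Mean rate = 537.0 mm / 708 years ≈ 0.758 mm per year.
B's length ≈ 0.758 × 303 = 229.7 mm.

229.7 mm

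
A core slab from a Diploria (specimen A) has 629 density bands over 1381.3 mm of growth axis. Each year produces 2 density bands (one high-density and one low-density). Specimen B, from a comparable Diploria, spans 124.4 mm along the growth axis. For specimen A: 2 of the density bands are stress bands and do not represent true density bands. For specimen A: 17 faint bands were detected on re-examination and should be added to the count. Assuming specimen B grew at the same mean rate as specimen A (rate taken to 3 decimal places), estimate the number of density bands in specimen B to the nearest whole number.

Specimen A: adjusted count: 629 − 2 + 17 = 644 density bands.
Specimen A: dividing by 2 density bands per year: 644 / 2 = 322 years.
A: Mean rate = 1381.3 mm / 322 years ≈ 4.290 mm/year.
For B, 124.4 / 4.290 = 29.00 years; at 2 density bands per year that is 29.00 × 2 ≈ 58 density bands.

58 density bands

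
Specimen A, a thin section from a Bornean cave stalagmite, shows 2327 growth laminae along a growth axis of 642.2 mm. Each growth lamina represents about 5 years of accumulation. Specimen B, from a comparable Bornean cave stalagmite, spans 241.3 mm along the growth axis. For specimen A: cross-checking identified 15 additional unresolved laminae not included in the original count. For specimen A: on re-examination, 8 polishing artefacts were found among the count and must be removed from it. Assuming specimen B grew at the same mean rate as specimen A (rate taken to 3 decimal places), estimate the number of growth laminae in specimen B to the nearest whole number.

877 growth laminae

Specimen A: correcting the raw count gives 2327 − 8 + 15 = 2334 true growth laminae.
Specimen A: 2334 growth laminae at 5 years each span 2334 × 5 = 11670 years.
A: 642.2 mm over 11670 years gives 642.2 / 11670 ≈ 0.055 mm/yr.
For B, 241.3 / 0.055 = 4387.27 years; at 5 years per growth lamina that is 4387.27 / 5 ≈ 877 growth laminae.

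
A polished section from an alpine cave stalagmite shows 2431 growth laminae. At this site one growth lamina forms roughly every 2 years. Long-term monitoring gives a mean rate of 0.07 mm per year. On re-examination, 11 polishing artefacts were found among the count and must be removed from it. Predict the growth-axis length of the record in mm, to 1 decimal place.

338.8 mm

Correcting the raw count gives 2431 − 11 = 2420 true growth laminae.
2420 growth laminae at 2 years each span 2420 × 2 = 4840 years.
4840 years at 0.07 mm/year gives 0.07 × 4840 = 338.8 mm.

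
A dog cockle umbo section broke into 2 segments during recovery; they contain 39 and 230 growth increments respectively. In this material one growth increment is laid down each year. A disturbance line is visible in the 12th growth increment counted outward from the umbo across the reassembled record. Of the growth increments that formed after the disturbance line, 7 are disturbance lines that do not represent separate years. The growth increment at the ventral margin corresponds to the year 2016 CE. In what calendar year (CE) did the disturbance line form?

Total growth increments = 39 + 230 = 269.
Between growth increment 12 and the ventral margin there are 269 − 12 = 257 growth increments.
Excluding 7 false growth increments: 257 − 7 = 250.
2016 − 250 = 1766 CE.

1766 CE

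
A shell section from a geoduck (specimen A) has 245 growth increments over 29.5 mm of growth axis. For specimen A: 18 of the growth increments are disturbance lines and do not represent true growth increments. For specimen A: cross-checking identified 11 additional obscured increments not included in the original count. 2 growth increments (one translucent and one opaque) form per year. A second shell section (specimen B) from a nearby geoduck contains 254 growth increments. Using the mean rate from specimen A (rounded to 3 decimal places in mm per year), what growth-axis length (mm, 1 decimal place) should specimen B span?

Specimen A: correcting the raw count gives 245 − 18 + 11 = 238 true growth increments.
Specimen A: with 2 growth increments per year, 238 / 2 = 119 years.
A: Mean rate = 29.5 mm / 119 years ≈ 0.248 mm per year.
Specimen B: with 2 growth increments per year, 254 / 2 = 127 years. Length of B = 0.248 × 127 = 31.5 mm.

31.5 mm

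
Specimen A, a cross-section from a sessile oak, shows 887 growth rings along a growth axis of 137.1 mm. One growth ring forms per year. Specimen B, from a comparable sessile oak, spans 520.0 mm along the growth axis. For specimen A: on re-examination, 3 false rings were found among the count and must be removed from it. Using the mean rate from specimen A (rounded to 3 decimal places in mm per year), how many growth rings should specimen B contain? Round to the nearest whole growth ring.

3355 growth rings

Specimen A: true growth ring count = 887 − 3 = 884.
A: Extension rate ≈ 137.1 / 884 = 0.155 mm per year.
For B, 520.0 / 0.155 = 3354.84 years ≈ 3355 growth rings.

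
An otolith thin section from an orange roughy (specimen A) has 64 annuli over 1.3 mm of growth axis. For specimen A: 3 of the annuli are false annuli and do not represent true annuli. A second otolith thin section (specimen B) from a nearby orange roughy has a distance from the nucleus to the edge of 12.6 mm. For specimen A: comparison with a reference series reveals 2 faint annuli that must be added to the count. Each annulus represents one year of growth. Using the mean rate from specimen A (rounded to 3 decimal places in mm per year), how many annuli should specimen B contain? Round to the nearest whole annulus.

Specimen A: after corrections the count is 64 − 3 + 2 = 63 annuli.
A: Mean rate = 1.3 mm / 63 years ≈ 0.021 mm/yr.
Specimen B: 12.6 mm / 0.021 mm per year = 600.00 years ≈ 600 annuli.

600 annuli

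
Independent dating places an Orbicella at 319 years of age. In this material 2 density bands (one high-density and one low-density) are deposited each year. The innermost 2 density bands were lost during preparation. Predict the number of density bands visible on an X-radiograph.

636 density bands

Expected density bands: 319 × 2 = 638.
Subtracting the 2 density bands not captured gives 638 − 2 = 636 density bands in the record.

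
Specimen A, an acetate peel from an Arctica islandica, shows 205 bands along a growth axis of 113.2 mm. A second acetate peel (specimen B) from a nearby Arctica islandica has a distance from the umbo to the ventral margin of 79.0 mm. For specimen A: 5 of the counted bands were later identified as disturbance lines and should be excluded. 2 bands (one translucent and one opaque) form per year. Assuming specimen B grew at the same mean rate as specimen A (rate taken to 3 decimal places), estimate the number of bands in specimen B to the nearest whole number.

Specimen A: correcting the raw count gives 205 − 5 = 200 true bands.
Specimen A: with 2 bands per year, 200 / 2 = 100 years.
A: Extension rate ≈ 113.2 / 100 = 1.132 mm/yr.
Specimen B: 79.0 mm / 1.132 mm per year = 69.79 years; at 2 bands per year that is 69.79 × 2 ≈ 140 bands.

140 bands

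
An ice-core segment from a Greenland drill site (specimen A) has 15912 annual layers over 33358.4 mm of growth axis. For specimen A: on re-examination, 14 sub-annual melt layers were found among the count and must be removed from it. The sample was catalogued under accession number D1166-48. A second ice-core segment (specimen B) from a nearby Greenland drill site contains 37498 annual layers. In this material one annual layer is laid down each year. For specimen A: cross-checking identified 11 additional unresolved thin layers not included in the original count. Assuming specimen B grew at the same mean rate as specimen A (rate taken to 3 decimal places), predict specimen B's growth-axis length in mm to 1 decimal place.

Specimen A: true annual layer count = 15912 − 14 + 11 = 15909.
A: 33358.4 mm over 15909 years gives 33358.4 / 15909 ≈ 2.097 mm/year.
B's length ≈ 2.097 × 37498 = 78633.3 mm.

78633.3 mm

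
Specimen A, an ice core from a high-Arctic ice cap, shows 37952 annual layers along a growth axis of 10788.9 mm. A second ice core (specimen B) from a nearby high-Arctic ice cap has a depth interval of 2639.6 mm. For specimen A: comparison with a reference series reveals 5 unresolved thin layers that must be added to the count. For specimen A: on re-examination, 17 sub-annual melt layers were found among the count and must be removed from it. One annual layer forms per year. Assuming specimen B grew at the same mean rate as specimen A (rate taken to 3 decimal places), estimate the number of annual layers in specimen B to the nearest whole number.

Specimen A: true annual layer count = 37952 − 17 + 5 = 37940.
A: Extension rate ≈ 10788.9 / 37940 = 0.284 mm per year.
B spans 2639.6 / 0.284 = 9294.37 years ≈ 9294 annual layers.

9294 annual layers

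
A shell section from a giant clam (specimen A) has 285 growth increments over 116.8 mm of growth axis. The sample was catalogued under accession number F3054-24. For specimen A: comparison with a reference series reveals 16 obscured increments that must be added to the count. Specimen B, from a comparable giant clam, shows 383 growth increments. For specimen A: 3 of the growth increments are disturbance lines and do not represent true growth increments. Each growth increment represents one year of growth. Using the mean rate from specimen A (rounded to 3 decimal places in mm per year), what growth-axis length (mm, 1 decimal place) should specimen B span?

Specimen A: after corrections the count is 285 − 3 + 16 = 298 growth increments.
A: Mean rate = 116.8 mm / 298 years ≈ 0.392 mm/yr.
Length of B = 0.392 × 383 = 150.1 mm.

150.1 mm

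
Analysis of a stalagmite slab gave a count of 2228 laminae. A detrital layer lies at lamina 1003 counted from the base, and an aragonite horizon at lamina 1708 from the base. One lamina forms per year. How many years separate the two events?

Separation: 1708 − 1003 = 705 laminae.
At one lamina per year, 705 years elapsed between them.

705 years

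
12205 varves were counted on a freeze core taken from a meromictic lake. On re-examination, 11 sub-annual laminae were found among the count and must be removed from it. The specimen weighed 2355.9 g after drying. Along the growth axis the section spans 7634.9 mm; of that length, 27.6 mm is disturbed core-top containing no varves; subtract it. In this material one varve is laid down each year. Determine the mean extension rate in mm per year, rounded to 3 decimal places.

After corrections the count is 12205 − 11 = 12194 varves.
The growth record spans 7634.9 − 27.6 = 7607.3 mm.
Mean rate = 7607.3 mm / 12194 years ≈ 0.624 mm per year.

0.624 mm per year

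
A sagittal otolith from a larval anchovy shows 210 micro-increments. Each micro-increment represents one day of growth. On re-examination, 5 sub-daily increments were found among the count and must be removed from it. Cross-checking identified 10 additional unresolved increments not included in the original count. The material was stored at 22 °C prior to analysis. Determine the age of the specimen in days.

215 days

Adjusted count: 210 − 5 + 10 = 215 micro-increments.
One micro-increment per day makes the duration 215 days.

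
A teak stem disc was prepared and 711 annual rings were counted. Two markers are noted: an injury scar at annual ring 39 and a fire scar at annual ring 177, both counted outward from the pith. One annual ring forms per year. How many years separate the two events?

The two markers are separated by 177 − 39 = 138 annual rings.
One annual ring per year makes the interval 138 years.

138 yr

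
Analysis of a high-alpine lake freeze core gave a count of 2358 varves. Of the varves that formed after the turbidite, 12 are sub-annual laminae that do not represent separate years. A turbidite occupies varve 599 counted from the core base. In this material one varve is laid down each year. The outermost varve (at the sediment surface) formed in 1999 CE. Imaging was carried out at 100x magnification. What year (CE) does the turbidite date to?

252 CE

2358 − 599 = 1759 varves lie beyond the turbidite toward the sediment surface.
Excluding 12 false varves: 1759 − 12 = 1747.
The varve at the sediment surface is 1999 CE, so the turbidite dates to 1999 − 1747 = 252 CE.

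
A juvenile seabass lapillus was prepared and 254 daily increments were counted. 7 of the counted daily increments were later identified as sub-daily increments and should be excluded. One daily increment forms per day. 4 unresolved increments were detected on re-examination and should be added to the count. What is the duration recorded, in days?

251 days

Adjusted count: 254 − 7 + 4 = 251 daily increments.
With a one-to-one daily increment periodicity this is 251 days.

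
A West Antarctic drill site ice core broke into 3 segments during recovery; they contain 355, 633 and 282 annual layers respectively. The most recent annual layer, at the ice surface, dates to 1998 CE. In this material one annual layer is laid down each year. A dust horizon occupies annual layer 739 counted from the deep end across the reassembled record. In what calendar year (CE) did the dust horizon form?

Total annual layers = 355 + 633 + 282 = 1270.
Between annual layer 739 and the ice surface there are 1270 − 739 = 531 annual layers.
Counting back 531 years from 1998 CE places the dust horizon in 1998 − 531 = 1467 CE.

1467 CE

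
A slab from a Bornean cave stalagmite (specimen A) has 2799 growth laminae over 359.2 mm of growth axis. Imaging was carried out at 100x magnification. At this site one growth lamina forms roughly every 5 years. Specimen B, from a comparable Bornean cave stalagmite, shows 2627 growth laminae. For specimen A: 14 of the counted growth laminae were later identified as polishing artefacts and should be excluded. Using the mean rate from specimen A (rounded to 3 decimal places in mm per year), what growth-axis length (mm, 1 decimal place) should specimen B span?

Specimen A: correcting the raw count gives 2799 − 14 = 2785 true growth laminae.
Specimen A: multiplying by 5 years per growth lamina: 2785 × 5 = 13925 years.
A: Extension rate ≈ 359.2 / 13925 = 0.026 mm/year.
Specimen B: multiplying by 5 years per growth lamina: 2627 × 5 = 13135 years. B's length ≈ 0.026 × 13135 = 341.5 mm.

341.5 mm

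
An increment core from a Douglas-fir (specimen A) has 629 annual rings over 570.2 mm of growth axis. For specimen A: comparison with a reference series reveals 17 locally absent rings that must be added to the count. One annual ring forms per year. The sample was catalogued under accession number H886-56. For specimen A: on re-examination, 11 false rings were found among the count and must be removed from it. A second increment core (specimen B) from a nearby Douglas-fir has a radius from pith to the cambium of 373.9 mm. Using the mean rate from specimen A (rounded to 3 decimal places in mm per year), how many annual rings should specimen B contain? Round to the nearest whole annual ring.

416 annual rings

Specimen A: adjusted count: 629 − 11 + 17 = 635 annual rings.
A: 570.2 mm over 635 years gives 570.2 / 635 ≈ 0.898 mm per year.
B spans 373.9 / 0.898 = 416.37 years ≈ 416 annual rings.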